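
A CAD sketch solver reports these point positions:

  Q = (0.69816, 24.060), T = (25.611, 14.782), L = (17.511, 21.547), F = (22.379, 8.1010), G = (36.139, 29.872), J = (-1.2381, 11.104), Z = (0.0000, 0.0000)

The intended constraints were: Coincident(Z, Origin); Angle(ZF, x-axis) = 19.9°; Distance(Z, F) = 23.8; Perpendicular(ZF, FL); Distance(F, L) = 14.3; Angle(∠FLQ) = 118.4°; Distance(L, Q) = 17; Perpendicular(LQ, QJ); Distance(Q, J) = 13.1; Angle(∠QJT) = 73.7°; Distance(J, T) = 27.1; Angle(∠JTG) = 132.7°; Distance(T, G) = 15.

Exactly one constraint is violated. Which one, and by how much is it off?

Distance(T, G) = 15 — off by 3.40.

Z = (0.00, 0.00) ✓; ZF at 19.90° ✓; |ZF| = 23.80 ✓; ∠(ZF, FL) = 90.00° ✓; |FL| = 14.30 ✓; ∠FLQ = 118.4° ✓; |LQ| = 17.00 ✓; ∠(LQ, QJ) = 90.00° ✓; |QJ| = 13.10 ✓; ∠QJT = 73.70° ✓; |JT| = 27.10 ✓; ∠JTG = 132.7° ✓; |TG| = 18.40 ✗.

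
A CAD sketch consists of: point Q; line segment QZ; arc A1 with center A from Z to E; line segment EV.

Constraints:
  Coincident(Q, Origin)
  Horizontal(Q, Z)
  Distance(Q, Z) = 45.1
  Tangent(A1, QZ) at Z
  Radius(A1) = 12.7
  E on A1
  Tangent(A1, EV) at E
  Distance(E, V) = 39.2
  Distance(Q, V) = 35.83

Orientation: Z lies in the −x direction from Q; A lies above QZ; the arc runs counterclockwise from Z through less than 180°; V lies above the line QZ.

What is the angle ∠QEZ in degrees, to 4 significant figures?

147.9°

Checks: |AE| = 12.70 ✓; ∠(AE, EV) = 90.00° ✓; |EV| = 39.20 ✓; |QV| = 35.83 ✓.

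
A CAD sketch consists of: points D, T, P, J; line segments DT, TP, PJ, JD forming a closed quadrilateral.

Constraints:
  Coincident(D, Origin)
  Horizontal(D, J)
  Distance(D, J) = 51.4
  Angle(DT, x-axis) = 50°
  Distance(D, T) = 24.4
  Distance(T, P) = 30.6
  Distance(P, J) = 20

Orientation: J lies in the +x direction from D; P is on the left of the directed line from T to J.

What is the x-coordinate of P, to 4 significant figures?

46.28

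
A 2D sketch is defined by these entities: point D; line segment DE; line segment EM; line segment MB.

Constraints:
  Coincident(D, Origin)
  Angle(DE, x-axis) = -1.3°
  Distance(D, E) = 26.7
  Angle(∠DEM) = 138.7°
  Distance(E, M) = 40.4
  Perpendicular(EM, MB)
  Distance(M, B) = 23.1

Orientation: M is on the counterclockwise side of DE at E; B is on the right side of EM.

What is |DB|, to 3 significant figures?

72.9

∠DEM = 138.7°, so EM runs at -1.3° + (180° − 138.7°) = 40.0° from the x-axis; with |EM| = 40.4, M = E + 40.4·(cos 40.0°, sin 40.0°) = (57.6, 25.4). EM ⟂ MB; with |MB| = 23.1 on the right of EM, B = M + 23.1·(0.643, -0.766) = (72.5, 7.67). Then |DB| = |B − D| = 72.9.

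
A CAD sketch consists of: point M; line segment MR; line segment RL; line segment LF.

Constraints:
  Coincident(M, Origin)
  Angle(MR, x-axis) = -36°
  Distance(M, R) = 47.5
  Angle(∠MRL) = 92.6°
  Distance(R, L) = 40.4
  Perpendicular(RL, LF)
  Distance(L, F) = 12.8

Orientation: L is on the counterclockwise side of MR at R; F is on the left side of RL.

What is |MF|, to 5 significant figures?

54.878

M is at the origin; MR runs at -36.0° with length 47.5, so R = 47.5·(cos -36.0°, sin -36.0°) = (38.428, -27.920). ∠MRL = 92.6°, so RL runs at -36.0° + (180° − 92.6°) = 51.400° from the x-axis; with |RL| = 40.4, L = R + 40.4·(cos 51.400°, sin 51.400°) = (63.633, 3.6536). RL ⟂ LF; with |LF| = 12.8 on the left of RL, F = L + 12.8·(-0.78152, 0.62388) = (53.630, 11.639). Then |MF| = |F − M| = 54.878.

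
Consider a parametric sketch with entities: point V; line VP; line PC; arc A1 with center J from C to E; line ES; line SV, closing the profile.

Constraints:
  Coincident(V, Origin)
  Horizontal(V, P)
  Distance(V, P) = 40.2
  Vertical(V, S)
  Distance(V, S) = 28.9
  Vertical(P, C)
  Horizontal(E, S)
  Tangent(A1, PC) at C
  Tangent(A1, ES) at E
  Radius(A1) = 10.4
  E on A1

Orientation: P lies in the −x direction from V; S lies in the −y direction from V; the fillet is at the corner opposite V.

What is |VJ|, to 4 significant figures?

35.08

VS is vertical with |VS| = 28.9 and S on the −y side, so S = (0.000, -28.90). The virtual corner opposite V is at (-40.20, -28.90). Tangency of A1 to PC means the radius JC is perpendicular to PC and since A1 is tangent to ES there, JE ⟂ ES, with radius 10.4, so the center J sits 10.4 in from both sides at J = (-29.80, -18.50). Then |VJ| = |J − V| = 35.08.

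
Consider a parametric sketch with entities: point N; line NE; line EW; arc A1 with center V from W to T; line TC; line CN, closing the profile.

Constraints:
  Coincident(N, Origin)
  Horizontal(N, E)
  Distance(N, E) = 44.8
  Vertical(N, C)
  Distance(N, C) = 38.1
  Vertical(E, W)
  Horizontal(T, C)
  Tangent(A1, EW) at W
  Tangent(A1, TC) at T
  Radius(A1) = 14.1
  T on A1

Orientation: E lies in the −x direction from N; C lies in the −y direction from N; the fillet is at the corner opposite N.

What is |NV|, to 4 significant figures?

38.97

N and C share the same x with |NC| = 38.1 and C on the −y side, so C = (0.000, -38.10). The virtual corner opposite N is at (-44.80, -38.10). Since A1 is tangent to EW there, VW ⟂ EW and A1 meets TC tangentially, so VT is at right angles to TC, with radius 14.1, so the center V sits 14.1 in from both sides at V = (-30.70, -24.00). Then |NV| = |V − N| = 38.97.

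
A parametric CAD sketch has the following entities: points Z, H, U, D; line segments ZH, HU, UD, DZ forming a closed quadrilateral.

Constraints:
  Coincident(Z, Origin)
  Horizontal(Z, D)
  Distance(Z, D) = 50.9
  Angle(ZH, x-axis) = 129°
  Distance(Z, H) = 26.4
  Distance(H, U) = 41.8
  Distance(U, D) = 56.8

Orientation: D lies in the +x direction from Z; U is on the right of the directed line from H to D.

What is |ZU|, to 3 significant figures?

19.1

Checks: |HU| = 41.80 ✓; |UD| = 56.80 ✓.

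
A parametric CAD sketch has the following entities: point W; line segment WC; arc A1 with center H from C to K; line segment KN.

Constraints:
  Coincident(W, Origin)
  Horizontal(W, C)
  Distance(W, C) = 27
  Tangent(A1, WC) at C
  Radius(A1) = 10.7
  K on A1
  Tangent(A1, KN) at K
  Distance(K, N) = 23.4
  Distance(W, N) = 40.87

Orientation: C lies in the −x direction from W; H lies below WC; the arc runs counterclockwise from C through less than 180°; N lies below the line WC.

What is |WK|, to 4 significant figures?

39.35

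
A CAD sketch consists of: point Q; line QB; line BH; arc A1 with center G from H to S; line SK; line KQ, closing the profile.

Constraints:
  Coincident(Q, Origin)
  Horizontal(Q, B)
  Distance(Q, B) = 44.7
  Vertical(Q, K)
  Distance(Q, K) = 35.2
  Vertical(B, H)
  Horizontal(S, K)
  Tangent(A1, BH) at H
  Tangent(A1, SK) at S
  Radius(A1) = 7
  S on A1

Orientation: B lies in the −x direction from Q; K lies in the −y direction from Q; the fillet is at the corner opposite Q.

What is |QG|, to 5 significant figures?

47.080

Q is at the origin; QB is horizontal with |QB| = 44.7 and B on the −x side, so B = (-44.700, 0.0000). Q and K share the same x with |QK| = 35.2 and K on the −y side, so K = (0.0000, -35.200). The virtual corner opposite Q is at (-44.700, -35.200). The tangent condition forces GH to be normal to BH and A1 meets SK tangentially, so GS is at right angles to SK, with radius 7.0, so the center G sits 7.0 in from both sides at G = (-37.700, -28.200). Then |QG| = |G − Q| = 47.080.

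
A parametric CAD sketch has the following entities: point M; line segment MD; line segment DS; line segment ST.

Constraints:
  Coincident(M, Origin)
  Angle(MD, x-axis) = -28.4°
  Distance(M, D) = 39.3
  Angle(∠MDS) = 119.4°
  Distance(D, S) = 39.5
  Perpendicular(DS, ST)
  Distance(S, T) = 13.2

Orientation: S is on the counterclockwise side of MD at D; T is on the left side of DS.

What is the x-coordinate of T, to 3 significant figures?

61.0

M is at the origin; MD runs at -28.4° with length 39.3, so D = 39.3·(cos -28.4°, sin -28.4°) = (34.6, -18.7). ∠MDS = 119.4°, so DS runs at -28.4° + (180° − 119.4°) = 32.2° from the x-axis; with |DS| = 39.5, S = D + 39.5·(cos 32.2°, sin 32.2°) = (68.0, 2.36). DS ⟂ ST; with |ST| = 13.2 on the left of DS, T = S + 13.2·(-0.533, 0.846) = (61.0, 13.5). So T.x = 61.0.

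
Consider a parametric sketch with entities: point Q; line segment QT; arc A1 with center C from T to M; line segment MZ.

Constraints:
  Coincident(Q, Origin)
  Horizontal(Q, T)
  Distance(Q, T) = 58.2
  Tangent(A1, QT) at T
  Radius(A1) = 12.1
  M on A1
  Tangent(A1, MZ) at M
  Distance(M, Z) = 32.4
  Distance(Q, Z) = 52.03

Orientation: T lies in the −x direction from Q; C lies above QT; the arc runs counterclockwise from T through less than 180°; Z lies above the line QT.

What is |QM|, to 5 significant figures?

47.531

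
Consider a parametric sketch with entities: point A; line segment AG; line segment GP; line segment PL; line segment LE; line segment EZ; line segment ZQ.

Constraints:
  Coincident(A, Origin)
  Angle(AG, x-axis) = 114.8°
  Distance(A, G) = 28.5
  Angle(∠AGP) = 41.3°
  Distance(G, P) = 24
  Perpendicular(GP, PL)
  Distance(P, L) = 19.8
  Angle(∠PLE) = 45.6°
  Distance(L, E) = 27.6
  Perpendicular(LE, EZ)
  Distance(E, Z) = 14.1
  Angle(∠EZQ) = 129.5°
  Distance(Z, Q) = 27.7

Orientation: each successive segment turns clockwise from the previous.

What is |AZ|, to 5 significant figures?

29.310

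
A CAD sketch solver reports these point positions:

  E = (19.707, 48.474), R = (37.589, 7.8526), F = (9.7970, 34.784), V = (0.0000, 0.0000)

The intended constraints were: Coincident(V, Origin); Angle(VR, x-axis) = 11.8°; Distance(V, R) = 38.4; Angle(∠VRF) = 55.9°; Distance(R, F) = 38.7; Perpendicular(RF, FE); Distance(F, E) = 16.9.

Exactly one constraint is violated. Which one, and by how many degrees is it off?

Perpendicular(RF, FE) — off by 8.20°.

V = (0.00, 0.00) ✓; VR at 11.80° ✓; |VR| = 38.40 ✓; ∠VRF = 55.90° ✓; |RF| = 38.70 ✓; ∠(RF, FE) = 81.80° ✗; |FE| = 16.90 ✓.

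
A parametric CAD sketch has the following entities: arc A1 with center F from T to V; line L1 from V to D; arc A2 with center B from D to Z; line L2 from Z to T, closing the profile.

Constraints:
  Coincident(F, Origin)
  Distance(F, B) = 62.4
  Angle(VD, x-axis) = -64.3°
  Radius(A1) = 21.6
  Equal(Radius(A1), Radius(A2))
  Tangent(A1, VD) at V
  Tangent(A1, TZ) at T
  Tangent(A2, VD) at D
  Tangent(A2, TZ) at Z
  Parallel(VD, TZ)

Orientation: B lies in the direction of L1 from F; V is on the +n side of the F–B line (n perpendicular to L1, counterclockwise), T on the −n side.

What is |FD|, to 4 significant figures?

66.03

The slot axis is L1's direction at -64.3°, so u = (cos -64.3°, sin -64.3°) = (0.4337, -0.9011) and n = (−sin -64.3°, cos -64.3°) = (0.9011, 0.4337). F is at the origin and B lies 62.4 along u from F, so B = 62.4·u = (27.06, -56.23). Tangency of A1 to both parallel lines with radius 21.6 puts V and T at F ± 21.6·n: V = (19.46, 9.367), T = (-19.46, -9.367). Equal radii place D and Z the same way about B: D = B + 21.6·n = (46.52, -46.86), Z = B − 21.6·n = (7.597, -65.59). Then |FD| = |D − F| = 66.03.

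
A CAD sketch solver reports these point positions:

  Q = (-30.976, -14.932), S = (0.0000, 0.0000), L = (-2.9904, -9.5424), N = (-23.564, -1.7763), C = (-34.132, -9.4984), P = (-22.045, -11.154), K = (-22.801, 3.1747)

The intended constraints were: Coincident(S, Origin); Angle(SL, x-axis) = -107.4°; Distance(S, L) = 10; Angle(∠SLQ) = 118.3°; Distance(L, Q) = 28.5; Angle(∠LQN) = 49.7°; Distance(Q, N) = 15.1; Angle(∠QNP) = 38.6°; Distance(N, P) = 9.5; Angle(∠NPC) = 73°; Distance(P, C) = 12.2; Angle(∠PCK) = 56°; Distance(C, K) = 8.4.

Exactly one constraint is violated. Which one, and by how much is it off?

Distance(C, K) = 8.4 — off by 8.60.

S = (0.00, 0.00) ✓; SL at -107.4° ✓; |SL| = 10.00 ✓; ∠SLQ = 118.3° ✓; |LQ| = 28.50 ✓; ∠LQN = 49.70° ✓; |QN| = 15.10 ✓; ∠QNP = 38.60° ✓; |NP| = 9.500 ✓; ∠NPC = 73.00° ✓; |PC| = 12.20 ✓; ∠PCK = 56.00° ✓; |CK| = 17.00 ✗.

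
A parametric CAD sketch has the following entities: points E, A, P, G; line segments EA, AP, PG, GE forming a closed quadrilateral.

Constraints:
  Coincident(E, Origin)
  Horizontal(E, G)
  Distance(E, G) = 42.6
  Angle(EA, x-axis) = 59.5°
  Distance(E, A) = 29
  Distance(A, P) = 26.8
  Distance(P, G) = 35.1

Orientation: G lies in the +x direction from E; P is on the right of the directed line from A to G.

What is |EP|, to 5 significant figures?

7.5549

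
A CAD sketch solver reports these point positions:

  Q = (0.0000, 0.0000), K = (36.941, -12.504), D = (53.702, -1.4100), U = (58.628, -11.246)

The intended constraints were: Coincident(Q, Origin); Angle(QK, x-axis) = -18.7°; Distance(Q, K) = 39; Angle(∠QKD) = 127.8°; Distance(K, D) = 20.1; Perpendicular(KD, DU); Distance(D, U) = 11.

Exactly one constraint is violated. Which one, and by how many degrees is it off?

Perpendicular(KD, DU) — off by 6.90°.

Q = (0.00, 0.00) ✓; QK at -18.70° ✓; |QK| = 39.00 ✓; ∠QKD = 127.8° ✓; |KD| = 20.10 ✓; ∠(KD, DU) = 96.90° ✗; |DU| = 11.00 ✓.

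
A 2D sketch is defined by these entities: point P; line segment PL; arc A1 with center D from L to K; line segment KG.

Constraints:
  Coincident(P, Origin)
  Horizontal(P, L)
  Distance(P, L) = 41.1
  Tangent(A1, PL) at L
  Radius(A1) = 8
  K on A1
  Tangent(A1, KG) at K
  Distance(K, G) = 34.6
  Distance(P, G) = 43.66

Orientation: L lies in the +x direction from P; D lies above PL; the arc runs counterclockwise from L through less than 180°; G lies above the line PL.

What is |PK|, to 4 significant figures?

48.65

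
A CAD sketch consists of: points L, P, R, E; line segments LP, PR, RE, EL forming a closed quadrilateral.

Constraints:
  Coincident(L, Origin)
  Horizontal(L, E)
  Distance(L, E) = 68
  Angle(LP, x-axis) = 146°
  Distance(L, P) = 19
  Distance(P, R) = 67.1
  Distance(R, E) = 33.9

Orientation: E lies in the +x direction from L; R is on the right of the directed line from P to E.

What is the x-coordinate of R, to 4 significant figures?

42.62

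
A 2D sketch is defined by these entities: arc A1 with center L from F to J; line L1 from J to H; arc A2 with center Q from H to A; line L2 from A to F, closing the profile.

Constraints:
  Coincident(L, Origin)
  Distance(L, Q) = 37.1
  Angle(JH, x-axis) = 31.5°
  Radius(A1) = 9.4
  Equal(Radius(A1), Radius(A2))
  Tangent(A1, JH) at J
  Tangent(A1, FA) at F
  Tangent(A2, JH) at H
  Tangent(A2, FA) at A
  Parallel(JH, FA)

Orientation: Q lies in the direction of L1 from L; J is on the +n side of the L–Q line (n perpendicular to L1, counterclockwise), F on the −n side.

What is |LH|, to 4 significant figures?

38.27

The slot axis is L1's direction at 31.5°, so u = (cos 31.5°, sin 31.5°) = (0.8526, 0.5225) and n = (−sin 31.5°, cos 31.5°) = (-0.5225, 0.8526). L is at the origin and Q lies 37.1 along u from L, so Q = 37.1·u = (31.63, 19.38). Tangency of A1 to both parallel lines with radius 9.4 puts J and F at L ± 9.4·n: J = (-4.911, 8.015), F = (4.911, -8.015). Equal radii place H and A the same way about Q: H = Q + 9.4·n = (26.72, 27.40), A = Q − 9.4·n = (36.54, 11.37). Then |LH| = |H − L| = 38.27.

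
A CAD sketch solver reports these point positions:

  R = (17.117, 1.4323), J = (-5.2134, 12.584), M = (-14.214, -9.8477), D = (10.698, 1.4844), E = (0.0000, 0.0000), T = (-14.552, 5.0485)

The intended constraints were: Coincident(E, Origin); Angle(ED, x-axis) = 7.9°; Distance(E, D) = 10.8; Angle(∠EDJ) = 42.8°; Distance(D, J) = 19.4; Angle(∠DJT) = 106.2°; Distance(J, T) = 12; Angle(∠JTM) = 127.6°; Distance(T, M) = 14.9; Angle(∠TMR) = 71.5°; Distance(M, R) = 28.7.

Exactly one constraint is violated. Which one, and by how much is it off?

Distance(M, R) = 28.7 — off by 4.60.

E = (0.00, 0.00) ✓; ED at 7.900° ✓; |ED| = 10.80 ✓; ∠EDJ = 42.80° ✓; |DJ| = 19.40 ✓; ∠DJT = 106.2° ✓; |JT| = 12.00 ✓; ∠JTM = 127.6° ✓; |TM| = 14.90 ✓; ∠TMR = 71.50° ✓; |MR| = 33.30 ✗.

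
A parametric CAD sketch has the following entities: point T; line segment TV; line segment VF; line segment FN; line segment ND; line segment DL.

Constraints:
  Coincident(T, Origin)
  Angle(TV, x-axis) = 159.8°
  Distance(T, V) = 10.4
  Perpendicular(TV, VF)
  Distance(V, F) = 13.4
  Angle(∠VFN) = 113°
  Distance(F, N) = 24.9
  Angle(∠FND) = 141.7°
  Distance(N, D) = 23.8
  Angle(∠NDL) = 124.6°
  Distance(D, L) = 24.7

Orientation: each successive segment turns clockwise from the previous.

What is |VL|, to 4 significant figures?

54.43

T is at the origin; TV runs at 159.8° with length 10.4, so V = (-9.760, 3.591). TV ⟂ VF, so VF runs at 69.80°; with |VF| = 13.4, F = (-5.133, 16.17). ∠VFN = 113.0° gives FN at 2.800° from the x-axis; with |FN| = 24.9, N = (19.74, 17.38). ∠FND = 141.7° gives ND at -35.50° from the x-axis; with |ND| = 23.8, D = (39.11, 3.563). ∠NDL = 124.6° gives DL at -90.90° from the x-axis; with |DL| = 24.7, L = (38.72, -21.13). Then |VL| = |L − V| = 54.43.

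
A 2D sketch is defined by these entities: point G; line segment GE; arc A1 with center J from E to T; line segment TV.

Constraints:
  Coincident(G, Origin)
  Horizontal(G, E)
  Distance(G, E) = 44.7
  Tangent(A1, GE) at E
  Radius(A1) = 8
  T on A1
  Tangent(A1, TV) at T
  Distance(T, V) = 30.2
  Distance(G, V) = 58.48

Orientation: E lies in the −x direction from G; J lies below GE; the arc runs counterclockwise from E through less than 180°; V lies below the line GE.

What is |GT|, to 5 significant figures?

53.358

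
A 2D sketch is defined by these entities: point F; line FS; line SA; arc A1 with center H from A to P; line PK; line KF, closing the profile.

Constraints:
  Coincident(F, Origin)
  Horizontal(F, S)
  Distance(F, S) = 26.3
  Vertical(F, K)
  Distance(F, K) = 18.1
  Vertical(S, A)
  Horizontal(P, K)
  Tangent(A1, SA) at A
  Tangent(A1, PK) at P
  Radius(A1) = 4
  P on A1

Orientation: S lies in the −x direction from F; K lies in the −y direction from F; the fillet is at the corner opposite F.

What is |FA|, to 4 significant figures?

29.84

F is at the origin; FS is horizontal with |FS| = 26.3 and S on the −x side, so S = (-26.30, 0.000). FK is vertical with |FK| = 18.1 and K on the −y side, so K = (0.000, -18.10). The virtual corner opposite F is at (-26.30, -18.10). The tangent condition forces HA to be normal to SA and since A1 is tangent to PK there, HP ⟂ PK, with radius 4.0, so the center H sits 4.0 in from both sides at H = (-22.30, -14.10). That places the tangent points at A = (-26.30, -14.10) on SA and P = (-22.30, -18.10) on PK. Then |FA| = |A − F| = 29.84.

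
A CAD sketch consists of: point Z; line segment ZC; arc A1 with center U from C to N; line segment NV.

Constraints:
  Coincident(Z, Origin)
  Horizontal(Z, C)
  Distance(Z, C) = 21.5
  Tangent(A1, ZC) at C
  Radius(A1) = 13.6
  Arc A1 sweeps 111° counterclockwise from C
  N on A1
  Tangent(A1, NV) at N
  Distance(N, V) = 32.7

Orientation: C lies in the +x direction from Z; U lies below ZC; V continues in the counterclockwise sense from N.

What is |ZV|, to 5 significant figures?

53.126

Z is at the origin; ZC is horizontal with |ZC| = 21.5 and C on the +x side, so C = (21.500, 0.0000). The tangent condition forces UC to be normal to ZC, so U = C + (0, -13.6) = (21.500, -13.600). On A1, C sits at bearing 90° from U; a 111° counterclockwise sweep puts N at bearing 201°, so N = U + 13.6·(cos 201°, sin 201°) = (8.8033, -18.474). The tangent condition forces UN to be normal to NV, so NV runs along (−sin 201°, cos 201°); with |NV| = 32.7, V = (20.522, -49.002). Then |ZV| = |V − Z| = 53.126.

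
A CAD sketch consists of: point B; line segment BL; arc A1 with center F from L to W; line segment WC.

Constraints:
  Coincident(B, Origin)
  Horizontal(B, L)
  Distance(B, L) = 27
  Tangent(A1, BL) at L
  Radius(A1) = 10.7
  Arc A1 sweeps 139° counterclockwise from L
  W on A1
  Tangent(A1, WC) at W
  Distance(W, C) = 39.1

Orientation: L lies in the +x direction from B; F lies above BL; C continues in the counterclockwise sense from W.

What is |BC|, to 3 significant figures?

44.7

B is at the origin; BL is horizontal with |BL| = 27.0 and L on the +x side, so L = (27.0, 0.00). The tangent condition forces FL to be normal to BL, so F = L + (0, 10.7) = (27.0, 10.7). On A1, L sits at bearing -90° from F; a 139° counterclockwise sweep puts W at bearing 49°, so W = F + 10.7·(cos 49°, sin 49°) = (34.0, 18.8). A1 meets WC tangentially, so FW is at right angles to WC, so WC runs along (−sin 49°, cos 49°); with |WC| = 39.1, C = (4.51, 44.4). Then |BC| = |C − B| = 44.7.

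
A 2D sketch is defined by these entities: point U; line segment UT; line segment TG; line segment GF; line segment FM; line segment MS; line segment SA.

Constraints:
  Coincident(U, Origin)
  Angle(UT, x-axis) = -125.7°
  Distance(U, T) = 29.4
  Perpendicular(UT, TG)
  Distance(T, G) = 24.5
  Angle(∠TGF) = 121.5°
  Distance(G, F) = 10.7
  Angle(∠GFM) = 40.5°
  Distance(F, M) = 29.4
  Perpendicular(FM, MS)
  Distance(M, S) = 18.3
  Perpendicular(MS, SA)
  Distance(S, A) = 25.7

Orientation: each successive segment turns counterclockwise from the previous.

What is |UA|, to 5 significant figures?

50.457

U is at the origin; UT runs at -125.7° with length 29.4, so T = (-17.156, -23.875). UT is perpendicular to TG, so TG runs at -35.700°; with |TG| = 24.5, G = (2.7399, -38.172). ∠TGF = 121.5° gives GF at 22.800° from the x-axis; with |GF| = 10.7, F = (12.604, -34.026). ∠GFM = 40.5° gives FM at 162.30° from the x-axis; with |FM| = 29.4, M = (-15.404, -25.087). The perpendicularity gives MS at right angles to FM, so MS runs at -107.70°; with |MS| = 18.3, S = (-20.968, -42.521). The perpendicularity gives SA at right angles to MS, so SA runs at -17.700°; with |SA| = 25.7, A = (3.5152, -50.334). Then |UA| = |A − U| = 50.457.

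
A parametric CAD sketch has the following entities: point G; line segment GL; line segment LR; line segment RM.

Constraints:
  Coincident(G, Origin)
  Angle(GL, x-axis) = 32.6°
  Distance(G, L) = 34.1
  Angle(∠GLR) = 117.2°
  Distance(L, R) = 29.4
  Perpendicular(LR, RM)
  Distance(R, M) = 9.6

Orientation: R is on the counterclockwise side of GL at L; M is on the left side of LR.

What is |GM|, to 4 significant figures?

49.53

G is at the origin; GL runs at 32.6° with length 34.1, so L = 34.1·(cos 32.6°, sin 32.6°) = (28.73, 18.37). ∠GLR = 117.2°, so LR runs at 32.6° + (180° − 117.2°) = 95.40° from the x-axis; with |LR| = 29.4, R = L + 29.4·(cos 95.40°, sin 95.40°) = (25.96, 47.64). LR ⟂ RM; with |RM| = 9.6 on the left of LR, M = R + 9.6·(-0.9956, -0.09411) = (16.40, 46.74). Then |GM| = |M − G| = 49.53.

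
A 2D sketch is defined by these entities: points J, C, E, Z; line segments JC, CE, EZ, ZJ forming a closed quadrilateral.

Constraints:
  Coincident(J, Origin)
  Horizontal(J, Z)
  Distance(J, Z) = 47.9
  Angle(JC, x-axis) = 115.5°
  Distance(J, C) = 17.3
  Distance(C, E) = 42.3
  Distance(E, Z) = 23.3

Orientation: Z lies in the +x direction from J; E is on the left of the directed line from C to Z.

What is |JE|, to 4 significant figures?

39.66

J is at the origin; JZ is horizontal with |JZ| = 47.9 and Z in +x, so Z = (47.9, 0). JC runs at 115.5° with |JC| = 17.3, so C = (-7.448, 15.61). E is determined by |CE| = 42.3 and |EZ| = 23.3 together: it lies at the intersection of circle(C, 42.3) and circle(Z, 23.3). With |CZ| = 57.51, the foot of the radical line on CZ is 39.59 from C and the perpendicular offset is √(42.3² − 39.59²) = 14.89. Taking the left-of-CZ solution: E = (34.70, 19.20).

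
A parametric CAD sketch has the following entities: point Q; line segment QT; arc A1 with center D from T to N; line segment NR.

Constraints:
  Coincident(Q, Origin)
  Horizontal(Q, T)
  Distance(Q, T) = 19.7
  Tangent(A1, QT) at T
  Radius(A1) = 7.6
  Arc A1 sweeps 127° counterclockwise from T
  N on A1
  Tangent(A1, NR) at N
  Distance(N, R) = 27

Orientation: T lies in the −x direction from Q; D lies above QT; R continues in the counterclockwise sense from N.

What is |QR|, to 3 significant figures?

45.1

On A1, T sits at bearing -90° from D; a 127° counterclockwise sweep puts N at bearing 37°, so N = D + 7.6·(cos 37°, sin 37°) = (-13.6, 12.2). A1 meets NR tangentially, so DN is at right angles to NR, so NR runs along (−sin 37°, cos 37°); with |NR| = 27.0, R = (-29.9, 33.7). Then |QR| = |R − Q| = 45.1.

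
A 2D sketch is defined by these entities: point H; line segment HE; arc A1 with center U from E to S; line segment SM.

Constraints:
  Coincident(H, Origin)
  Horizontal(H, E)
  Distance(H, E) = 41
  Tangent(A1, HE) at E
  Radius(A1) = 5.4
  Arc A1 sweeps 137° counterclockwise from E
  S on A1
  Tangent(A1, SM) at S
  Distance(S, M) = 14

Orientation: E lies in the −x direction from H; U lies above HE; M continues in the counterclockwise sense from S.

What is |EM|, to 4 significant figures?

20.00

On A1, E sits at bearing -90° from U; a 137° counterclockwise sweep puts S at bearing 47°, so S = U + 5.4·(cos 47°, sin 47°) = (-37.32, 9.349). The tangent condition forces US to be normal to SM, so SM runs along (−sin 47°, cos 47°); with |SM| = 14.0, M = (-47.56, 18.90). Then |EM| = |M − E| = 20.00.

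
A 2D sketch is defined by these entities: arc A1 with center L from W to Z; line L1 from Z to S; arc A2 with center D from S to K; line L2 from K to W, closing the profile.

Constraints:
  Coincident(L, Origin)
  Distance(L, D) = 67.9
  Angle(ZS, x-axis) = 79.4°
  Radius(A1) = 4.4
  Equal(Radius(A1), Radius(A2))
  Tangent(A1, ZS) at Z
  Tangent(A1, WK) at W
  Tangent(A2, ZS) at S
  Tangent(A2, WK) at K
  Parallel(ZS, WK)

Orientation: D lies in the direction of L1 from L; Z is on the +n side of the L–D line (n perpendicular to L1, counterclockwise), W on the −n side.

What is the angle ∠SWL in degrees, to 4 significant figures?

82.62°

The slot axis is L1's direction at 79.4°, so u = (cos 79.4°, sin 79.4°) = (0.1840, 0.9829) and n = (−sin 79.4°, cos 79.4°) = (-0.9829, 0.1840). L is at the origin and D lies 67.9 along u from L, so D = 67.9·u = (12.49, 66.74). Tangency of A1 to both parallel lines with radius 4.4 puts Z and W at L ± 4.4·n: Z = (-4.325, 0.8094), W = (4.325, -0.8094). Equal radii place S and K the same way about D: S = D + 4.4·n = (8.165, 67.55), K = D − 4.4·n = (16.82, 65.93). Then cos ∠SWL = WS·WL / (|WS||WL|), giving 82.62°.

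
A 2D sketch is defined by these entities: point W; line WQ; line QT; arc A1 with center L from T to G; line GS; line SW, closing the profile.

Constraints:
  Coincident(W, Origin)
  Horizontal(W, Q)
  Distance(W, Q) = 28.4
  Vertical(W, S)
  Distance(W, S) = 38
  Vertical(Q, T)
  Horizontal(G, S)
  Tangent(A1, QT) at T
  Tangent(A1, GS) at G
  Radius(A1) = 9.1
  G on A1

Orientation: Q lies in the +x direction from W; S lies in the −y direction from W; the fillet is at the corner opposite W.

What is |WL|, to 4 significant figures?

34.75

W and S share the same x with |WS| = 38.0 and S on the −y side, so S = (0.000, -38.00). The virtual corner opposite W is at (28.40, -38.00). Since A1 is tangent to QT there, LT ⟂ QT and A1 meets GS tangentially, so LG is at right angles to GS, with radius 9.1, so the center L sits 9.1 in from both sides at L = (19.30, -28.90). Then |WL| = |L − W| = 34.75.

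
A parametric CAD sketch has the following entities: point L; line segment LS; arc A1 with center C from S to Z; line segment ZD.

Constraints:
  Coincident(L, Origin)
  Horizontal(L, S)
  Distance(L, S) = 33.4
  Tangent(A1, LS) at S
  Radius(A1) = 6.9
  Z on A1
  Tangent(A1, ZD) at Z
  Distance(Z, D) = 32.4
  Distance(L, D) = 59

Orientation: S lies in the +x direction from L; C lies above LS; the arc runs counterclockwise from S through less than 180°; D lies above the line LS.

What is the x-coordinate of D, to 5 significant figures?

45.282

Checks: |LS| = 33.40 ✓; |CZ| = 6.900 ✓; ∠(CZ, ZD) = 90.00° ✓; |ZD| = 32.40 ✓; |LD| = 59.00 ✓.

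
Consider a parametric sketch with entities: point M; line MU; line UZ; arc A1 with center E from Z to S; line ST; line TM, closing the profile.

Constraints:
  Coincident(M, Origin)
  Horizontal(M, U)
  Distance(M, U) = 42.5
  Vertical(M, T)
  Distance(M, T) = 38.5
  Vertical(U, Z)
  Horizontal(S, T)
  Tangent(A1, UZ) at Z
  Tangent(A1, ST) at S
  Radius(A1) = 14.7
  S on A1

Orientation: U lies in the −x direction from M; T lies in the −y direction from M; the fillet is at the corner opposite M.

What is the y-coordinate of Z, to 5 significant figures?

-23.800

The virtual corner opposite M is at (-42.500, -38.500). A1 meets UZ tangentially, so EZ is at right angles to UZ and since A1 is tangent to ST there, ES ⟂ ST, with radius 14.7, so the center E sits 14.7 in from both sides at E = (-27.800, -23.800). That places the tangent points at Z = (-42.500, -23.800) on UZ and S = (-27.800, -38.500) on ST. So Z.y = -23.800.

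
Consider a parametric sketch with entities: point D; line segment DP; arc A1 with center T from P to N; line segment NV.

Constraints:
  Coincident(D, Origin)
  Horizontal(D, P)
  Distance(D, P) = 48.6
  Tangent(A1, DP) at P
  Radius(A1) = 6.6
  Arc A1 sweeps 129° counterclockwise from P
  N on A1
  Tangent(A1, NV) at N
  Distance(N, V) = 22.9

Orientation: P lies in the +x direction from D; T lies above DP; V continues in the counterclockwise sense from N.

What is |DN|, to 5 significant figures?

54.795

D is at the origin; DP is horizontal with |DP| = 48.6 and P on the +x side, so P = (48.600, 0.0000). Since A1 is tangent to DP there, TP ⟂ DP, so T = P + (0, 6.6) = (48.600, 6.6000). On A1, P sits at bearing -90° from T; a 129° counterclockwise sweep puts N at bearing 39°, so N = T + 6.6·(cos 39°, sin 39°) = (53.729, 10.754). Then |DN| = |N − D| = 54.795.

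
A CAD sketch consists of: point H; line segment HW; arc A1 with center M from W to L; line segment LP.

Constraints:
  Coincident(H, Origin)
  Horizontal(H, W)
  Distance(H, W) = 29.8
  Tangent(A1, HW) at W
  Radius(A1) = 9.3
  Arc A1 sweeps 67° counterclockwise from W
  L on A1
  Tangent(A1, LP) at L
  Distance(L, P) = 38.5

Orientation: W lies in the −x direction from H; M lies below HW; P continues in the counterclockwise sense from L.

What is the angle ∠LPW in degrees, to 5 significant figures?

6.8655°

H is at the origin; HW is horizontal with |HW| = 29.8 and W on the −x side, so W = (-29.800, 0.0000). A1 meets HW tangentially, so MW is at right angles to HW, so M = W + (0, -9.3) = (-29.800, -9.3000). On A1, W sits at bearing 90° from M; a 67° counterclockwise sweep puts L at bearing 157°, so L = M + 9.3·(cos 157°, sin 157°) = (-38.361, -5.6662). A1 meets LP tangentially, so ML is at right angles to LP, so LP runs along (−sin 157°, cos 157°); with |LP| = 38.5, P = (-53.404, -41.106). Then cos ∠LPW = PL·PW / (|PL||PW|), giving 6.8655°.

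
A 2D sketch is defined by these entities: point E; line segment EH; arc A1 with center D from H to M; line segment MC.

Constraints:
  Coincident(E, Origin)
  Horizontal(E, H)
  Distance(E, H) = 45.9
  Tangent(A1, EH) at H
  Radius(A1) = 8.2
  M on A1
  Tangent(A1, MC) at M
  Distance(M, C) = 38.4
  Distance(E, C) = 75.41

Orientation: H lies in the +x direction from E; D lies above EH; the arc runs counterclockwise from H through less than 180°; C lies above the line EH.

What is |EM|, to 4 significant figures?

54.38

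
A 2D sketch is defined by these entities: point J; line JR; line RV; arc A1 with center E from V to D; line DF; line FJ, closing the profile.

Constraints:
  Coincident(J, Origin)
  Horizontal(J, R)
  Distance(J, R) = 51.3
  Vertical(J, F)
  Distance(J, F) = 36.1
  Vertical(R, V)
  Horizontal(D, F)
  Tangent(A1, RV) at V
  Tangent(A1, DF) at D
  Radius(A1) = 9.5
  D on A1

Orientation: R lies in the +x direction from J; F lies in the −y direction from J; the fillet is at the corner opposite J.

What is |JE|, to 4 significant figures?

49.55

J and F share the same x with |JF| = 36.1 and F on the −y side, so F = (0.000, -36.10). The virtual corner opposite J is at (51.30, -36.10). A1 meets RV tangentially, so EV is at right angles to RV and tangency of A1 to DF means the radius ED is perpendicular to DF, with radius 9.5, so the center E sits 9.5 in from both sides at E = (41.80, -26.60). Then |JE| = |E − J| = 49.55.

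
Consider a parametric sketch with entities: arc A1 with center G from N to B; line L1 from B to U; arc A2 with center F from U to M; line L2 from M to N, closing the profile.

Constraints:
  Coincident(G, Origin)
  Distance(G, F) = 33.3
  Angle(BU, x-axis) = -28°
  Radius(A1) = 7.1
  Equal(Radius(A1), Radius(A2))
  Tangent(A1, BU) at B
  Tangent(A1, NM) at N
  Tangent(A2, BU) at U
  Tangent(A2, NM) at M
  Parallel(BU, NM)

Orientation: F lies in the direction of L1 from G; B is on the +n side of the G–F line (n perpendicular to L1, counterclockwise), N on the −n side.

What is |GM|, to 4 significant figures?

34.05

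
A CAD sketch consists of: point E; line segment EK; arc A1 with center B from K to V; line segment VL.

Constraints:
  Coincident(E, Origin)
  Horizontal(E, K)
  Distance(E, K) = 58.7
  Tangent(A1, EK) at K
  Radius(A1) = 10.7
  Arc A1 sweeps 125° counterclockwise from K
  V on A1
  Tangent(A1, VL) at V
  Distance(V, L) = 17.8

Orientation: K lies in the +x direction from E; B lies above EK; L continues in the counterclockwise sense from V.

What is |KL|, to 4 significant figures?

31.45

E is at the origin; E and K share the same y with |EK| = 58.7 and K on the +x side, so K = (58.70, 0.000). Tangency of A1 to EK means the radius BK is perpendicular to EK, so B = K + (0, 10.7) = (58.70, 10.70). On A1, K sits at bearing -90° from B; a 125° counterclockwise sweep puts V at bearing 35°, so V = B + 10.7·(cos 35°, sin 35°) = (67.46, 16.84). A1 meets VL tangentially, so BV is at right angles to VL, so VL runs along (−sin 35°, cos 35°); with |VL| = 17.8, L = (57.26, 31.42). Then |KL| = |L − K| = 31.45.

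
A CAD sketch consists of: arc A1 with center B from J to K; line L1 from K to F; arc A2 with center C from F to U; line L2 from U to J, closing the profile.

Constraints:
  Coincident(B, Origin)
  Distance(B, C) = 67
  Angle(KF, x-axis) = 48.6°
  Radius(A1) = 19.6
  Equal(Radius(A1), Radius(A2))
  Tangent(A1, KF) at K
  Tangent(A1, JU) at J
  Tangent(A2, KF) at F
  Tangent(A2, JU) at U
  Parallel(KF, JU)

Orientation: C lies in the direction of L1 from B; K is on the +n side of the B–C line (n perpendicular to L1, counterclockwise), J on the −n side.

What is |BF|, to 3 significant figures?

69.8

The slot axis is L1's direction at 48.6°, so u = (cos 48.6°, sin 48.6°) = (0.661, 0.750) and n = (−sin 48.6°, cos 48.6°) = (-0.750, 0.661). B is at the origin and C lies 67.0 along u from B, so C = 67.0·u = (44.3, 50.3). Tangency of A1 to both parallel lines with radius 19.6 puts K and J at B ± 19.6·n: K = (-14.7, 13.0), J = (14.7, -13.0). Equal radii place F and U the same way about C: F = C + 19.6·n = (29.6, 63.2), U = C − 19.6·n = (59.0, 37.3). Then |BF| = |F − B| = 69.8.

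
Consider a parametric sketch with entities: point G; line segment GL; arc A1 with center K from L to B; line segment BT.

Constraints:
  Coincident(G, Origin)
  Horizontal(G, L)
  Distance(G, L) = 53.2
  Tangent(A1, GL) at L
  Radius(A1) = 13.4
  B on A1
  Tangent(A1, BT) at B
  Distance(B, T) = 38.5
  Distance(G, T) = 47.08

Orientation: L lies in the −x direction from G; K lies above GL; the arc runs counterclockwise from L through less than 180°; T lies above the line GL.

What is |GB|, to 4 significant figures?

41.99

G is at the origin; GL is horizontal with |GL| = 53.2 and L on the −x side, so L = (-53.20, 0.000). A1 meets GL tangentially, so KL is at right angles to GL, so K = L + (0, 13.4) = (-53.20, 13.40). Since KB ⟂ BT (tangency), |KT| = √(13.4² + 38.5²) = 40.77 regardless of where B sits on A1. So T lies on both circle(G, 47.08) and circle(K, 40.77); the above-GL intersection is T = (-23.18, 40.98). B is the foot of the tangent from T: B = (-41.39, 7.060).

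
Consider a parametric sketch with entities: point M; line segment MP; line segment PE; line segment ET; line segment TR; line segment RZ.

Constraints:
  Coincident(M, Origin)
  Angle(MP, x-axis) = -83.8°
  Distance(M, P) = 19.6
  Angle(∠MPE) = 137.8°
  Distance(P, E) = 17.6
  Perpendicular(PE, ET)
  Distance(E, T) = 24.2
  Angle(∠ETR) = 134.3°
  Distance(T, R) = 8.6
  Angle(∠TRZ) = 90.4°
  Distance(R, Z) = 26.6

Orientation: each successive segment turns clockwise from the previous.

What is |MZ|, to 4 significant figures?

7.491

∠ETR = 134.3° gives TR at 98.30° from the x-axis; with |TR| = 8.6, R = (-29.05, -10.99). ∠TRZ = 90.4° gives RZ at 8.700° from the x-axis; with |RZ| = 26.6, Z = (-2.754, -6.966). Then |MZ| = |Z − M| = 7.491.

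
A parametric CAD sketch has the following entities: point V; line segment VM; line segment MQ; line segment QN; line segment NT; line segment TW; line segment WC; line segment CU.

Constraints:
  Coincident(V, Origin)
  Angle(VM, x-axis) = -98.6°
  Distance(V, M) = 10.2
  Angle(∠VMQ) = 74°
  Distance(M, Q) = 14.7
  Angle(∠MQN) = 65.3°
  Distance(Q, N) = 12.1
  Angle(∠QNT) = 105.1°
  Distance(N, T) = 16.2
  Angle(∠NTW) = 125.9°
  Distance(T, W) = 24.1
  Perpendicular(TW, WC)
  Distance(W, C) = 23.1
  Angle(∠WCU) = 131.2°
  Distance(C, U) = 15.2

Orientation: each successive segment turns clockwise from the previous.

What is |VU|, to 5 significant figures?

31.325

V is at the origin; VM runs at -98.6° with length 10.2, so M = (-1.5253, -10.085). ∠VMQ = 74.0° gives MQ at 155.40° from the x-axis; with |MQ| = 14.7, Q = (-14.891, -3.9660). ∠MQN = 65.3° gives QN at 40.700° from the x-axis; with |QN| = 12.1, N = (-5.7176, 3.9244). ∠QNT = 105.1° gives NT at -34.200° from the x-axis; with |NT| = 16.2, T = (7.6811, -5.1813). ∠NTW = 125.9° gives TW at -88.300° from the x-axis; with |TW| = 24.1, W = (8.3961, -29.271). TW ⟂ WC, so WC runs at -178.30°; with |WC| = 23.1, C = (-14.694, -29.956). ∠WCU = 131.2° gives CU at 132.90° from the x-axis; with |CU| = 15.2, U = (-25.041, -18.821). Then |VU| = |U − V| = 31.325.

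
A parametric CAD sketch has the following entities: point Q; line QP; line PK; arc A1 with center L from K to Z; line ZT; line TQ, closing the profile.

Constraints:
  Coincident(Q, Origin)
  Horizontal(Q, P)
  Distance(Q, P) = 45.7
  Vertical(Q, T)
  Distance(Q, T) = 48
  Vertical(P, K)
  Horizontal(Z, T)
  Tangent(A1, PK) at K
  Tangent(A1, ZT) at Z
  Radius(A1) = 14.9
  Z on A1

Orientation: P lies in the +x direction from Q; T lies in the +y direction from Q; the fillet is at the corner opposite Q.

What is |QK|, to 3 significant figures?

56.4

The virtual corner opposite Q is at (45.7, 48.0). A1 meets PK tangentially, so LK is at right angles to PK and A1 meets ZT tangentially, so LZ is at right angles to ZT, with radius 14.9, so the center L sits 14.9 in from both sides at L = (30.8, 33.1). That places the tangent points at K = (45.7, 33.1) on PK and Z = (30.8, 48.0) on ZT. Then |QK| = |K − Q| = 56.4.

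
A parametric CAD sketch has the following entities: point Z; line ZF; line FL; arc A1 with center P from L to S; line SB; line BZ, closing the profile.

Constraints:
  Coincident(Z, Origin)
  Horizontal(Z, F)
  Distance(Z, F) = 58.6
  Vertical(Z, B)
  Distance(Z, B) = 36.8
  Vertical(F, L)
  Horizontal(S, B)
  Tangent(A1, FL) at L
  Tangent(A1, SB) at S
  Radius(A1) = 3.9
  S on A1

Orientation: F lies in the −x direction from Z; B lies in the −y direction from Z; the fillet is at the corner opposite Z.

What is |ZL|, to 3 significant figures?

67.2

The virtual corner opposite Z is at (-58.6, -36.8). Tangency of A1 to FL means the radius PL is perpendicular to FL and tangency of A1 to SB means the radius PS is perpendicular to SB, with radius 3.9, so the center P sits 3.9 in from both sides at P = (-54.7, -32.9). That places the tangent points at L = (-58.6, -32.9) on FL and S = (-54.7, -36.8) on SB. Then |ZL| = |L − Z| = 67.2.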